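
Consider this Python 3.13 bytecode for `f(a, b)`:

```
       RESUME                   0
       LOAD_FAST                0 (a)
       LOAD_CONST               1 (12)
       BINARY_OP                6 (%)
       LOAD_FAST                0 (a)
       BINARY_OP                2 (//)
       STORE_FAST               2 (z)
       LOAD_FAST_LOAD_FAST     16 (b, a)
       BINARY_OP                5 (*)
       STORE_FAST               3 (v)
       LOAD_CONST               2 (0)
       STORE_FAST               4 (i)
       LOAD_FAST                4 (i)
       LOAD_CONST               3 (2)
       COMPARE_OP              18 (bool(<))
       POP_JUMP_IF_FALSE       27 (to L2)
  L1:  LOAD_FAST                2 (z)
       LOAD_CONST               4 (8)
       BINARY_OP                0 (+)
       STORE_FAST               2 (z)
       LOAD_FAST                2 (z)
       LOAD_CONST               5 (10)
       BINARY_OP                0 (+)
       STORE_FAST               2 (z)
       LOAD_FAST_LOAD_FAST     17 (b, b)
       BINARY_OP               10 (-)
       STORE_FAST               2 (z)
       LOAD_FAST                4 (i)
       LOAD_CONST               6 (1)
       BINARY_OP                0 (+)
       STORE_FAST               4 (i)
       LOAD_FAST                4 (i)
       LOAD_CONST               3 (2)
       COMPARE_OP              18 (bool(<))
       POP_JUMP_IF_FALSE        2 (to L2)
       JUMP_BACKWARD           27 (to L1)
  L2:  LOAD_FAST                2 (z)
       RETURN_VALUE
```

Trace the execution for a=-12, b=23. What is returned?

LOAD_FAST a → push -12. Stack: [-12]
LOAD_CONST → push 12. Stack: [-12, 12]
BINARY_OP % → -12 % 12 = 0. Stack: [0]
LOAD_FAST a → push -12. Stack: [0, -12]
BINARY_OP // → 0 // -12 = 0. Stack: [0]
STORE_FAST z → z=0. Stack: []
LOAD_FAST_LOAD_FAST b,a → push 23,-12. Stack: [23, -12]
BINARY_OP * → 23 * -12 = -276. Stack: [-276]
STORE_FAST v → v=-276. Stack: []
LOAD_CONST → push 0. Stack: [0]
STORE_FAST i → i=0. Stack: []
LOAD_FAST i → push 0. Stack: [0]
LOAD_CONST → push 2. Stack: [0, 2]
COMPARE_OP bool(<) → 0 vs 2 = True. Stack: [True]
POP_JUMP_IF_FALSE → pop True; no jump. Stack: []
LOAD_FAST z → push 0. Stack: [0]
LOAD_CONST → push 8. Stack: [0, 8]
BINARY_OP + → 0 + 8 = 8. Stack: [8]
STORE_FAST z → z=8. Stack: []
LOAD_FAST z → push 8. Stack: [8]
LOAD_CONST → push 10. Stack: [8, 10]
BINARY_OP + → 8 + 10 = 18. Stack: [18]
STORE_FAST z → z=18. Stack: []
LOAD_FAST_LOAD_FAST b,b → push 23,23. Stack: [23, 23]
BINARY_OP - → 23 - 23 = 0. Stack: [0]
STORE_FAST z → z=0. Stack: []
LOAD_FAST i → push 0. Stack: [0]
LOAD_CONST → push 1. Stack: [0, 1]
BINARY_OP + → 0 + 1 = 1. Stack: [1]
STORE_FAST i → i=1. Stack: []
LOAD_FAST i → push 1. Stack: [1]
LOAD_CONST → push 2. Stack: [1, 2]
COMPARE_OP bool(<) → 1 vs 2 = True. Stack: [True]
POP_JUMP_IF_FALSE → pop True; no jump. Stack: []
LOAD_FAST z → push 0. Stack: [0]
LOAD_CONST → push 8. Stack: [0, 8]
BINARY_OP + → 0 + 8 = 8. Stack: [8]
STORE_FAST z → z=8. Stack: []
LOAD_FAST z → push 8. Stack: [8]
LOAD_CONST → push 10. Stack: [8, 10]
BINARY_OP + → 8 + 10 = 18. Stack: [18]
STORE_FAST z → z=18. Stack: []
LOAD_FAST_LOAD_FAST b,b → push 23,23. Stack: [23, 23]
BINARY_OP - → 23 - 23 = 0. Stack: [0]
STORE_FAST z → z=0. Stack: []
LOAD_FAST i → push 1. Stack: [1]
LOAD_CONST → push 1. Stack: [1, 1]
BINARY_OP + → 1 + 1 = 2. Stack: [2]
STORE_FAST i → i=2. Stack: []
LOAD_FAST i → push 2. Stack: [2]
LOAD_CONST → push 2. Stack: [2, 2]
COMPARE_OP bool(<) → 2 vs 2 = False. Stack: [False]
POP_JUMP_IF_FALSE → pop False; jump. Stack: []
LOAD_FAST z → push 0. Stack: [0]
RETURN_VALUE → return 0.

0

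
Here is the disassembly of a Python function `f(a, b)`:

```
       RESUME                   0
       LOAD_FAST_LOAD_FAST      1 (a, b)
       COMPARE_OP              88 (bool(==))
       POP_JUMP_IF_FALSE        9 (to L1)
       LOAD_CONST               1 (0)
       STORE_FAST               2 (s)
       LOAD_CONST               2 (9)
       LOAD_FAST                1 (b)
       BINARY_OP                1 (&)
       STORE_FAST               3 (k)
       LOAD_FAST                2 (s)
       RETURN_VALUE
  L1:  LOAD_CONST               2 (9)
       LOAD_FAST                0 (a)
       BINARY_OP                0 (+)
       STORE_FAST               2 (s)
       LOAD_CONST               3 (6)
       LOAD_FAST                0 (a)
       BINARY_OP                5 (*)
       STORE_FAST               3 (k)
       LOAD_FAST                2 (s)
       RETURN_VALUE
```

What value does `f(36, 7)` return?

45

LOAD_FAST_LOAD_FAST a,b → push 36,7. Stack: [36, 7]
COMPARE_OP bool(==) → 36 vs 7 = False. Stack: [False]
POP_JUMP_IF_FALSE → pop False; jump. Stack: []
LOAD_CONST → push 9. Stack: [9]
LOAD_FAST a → push 36. Stack: [9, 36]
BINARY_OP + → 9 + 36 = 45. Stack: [45]
STORE_FAST s → s=45. Stack: []
LOAD_CONST → push 6. Stack: [6]
LOAD_FAST a → push 36. Stack: [6, 36]
BINARY_OP * → 6 * 36 = 216. Stack: [216]
STORE_FAST k → k=216. Stack: []
LOAD_FAST s → push 45. Stack: [45]
RETURN_VALUE → return 45.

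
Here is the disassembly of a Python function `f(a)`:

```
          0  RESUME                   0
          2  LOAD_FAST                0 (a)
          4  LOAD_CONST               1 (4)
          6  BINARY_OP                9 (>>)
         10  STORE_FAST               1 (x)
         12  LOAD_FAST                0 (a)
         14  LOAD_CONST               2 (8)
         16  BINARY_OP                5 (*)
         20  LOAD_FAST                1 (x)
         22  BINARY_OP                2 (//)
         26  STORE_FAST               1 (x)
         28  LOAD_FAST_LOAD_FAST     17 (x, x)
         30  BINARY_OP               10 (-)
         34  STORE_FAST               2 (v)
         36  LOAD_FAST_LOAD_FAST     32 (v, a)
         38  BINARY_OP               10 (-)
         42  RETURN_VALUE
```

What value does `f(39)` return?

LOAD_FAST a → push 39. Stack: [39]
LOAD_CONST → push 4. Stack: [39, 4]
BINARY_OP >> → 39 >> 4 = 2. Stack: [2]
STORE_FAST x → x=2. Stack: []
LOAD_FAST a → push 39. Stack: [39]
LOAD_CONST → push 8. Stack: [39, 8]
BINARY_OP * → 39 * 8 = 312. Stack: [312]
LOAD_FAST x → push 2. Stack: [312, 2]
BINARY_OP // → 312 // 2 = 156. Stack: [156]
STORE_FAST x → x=156. Stack: []
LOAD_FAST_LOAD_FAST x,x → push 156,156. Stack: [156, 156]
BINARY_OP - → 156 - 156 = 0. Stack: [0]
STORE_FAST v → v=0. Stack: []
LOAD_FAST_LOAD_FAST v,a → push 0,39. Stack: [0, 39]
BINARY_OP - → 0 - 39 = -39. Stack: [-39]
RETURN_VALUE → return -39.

-39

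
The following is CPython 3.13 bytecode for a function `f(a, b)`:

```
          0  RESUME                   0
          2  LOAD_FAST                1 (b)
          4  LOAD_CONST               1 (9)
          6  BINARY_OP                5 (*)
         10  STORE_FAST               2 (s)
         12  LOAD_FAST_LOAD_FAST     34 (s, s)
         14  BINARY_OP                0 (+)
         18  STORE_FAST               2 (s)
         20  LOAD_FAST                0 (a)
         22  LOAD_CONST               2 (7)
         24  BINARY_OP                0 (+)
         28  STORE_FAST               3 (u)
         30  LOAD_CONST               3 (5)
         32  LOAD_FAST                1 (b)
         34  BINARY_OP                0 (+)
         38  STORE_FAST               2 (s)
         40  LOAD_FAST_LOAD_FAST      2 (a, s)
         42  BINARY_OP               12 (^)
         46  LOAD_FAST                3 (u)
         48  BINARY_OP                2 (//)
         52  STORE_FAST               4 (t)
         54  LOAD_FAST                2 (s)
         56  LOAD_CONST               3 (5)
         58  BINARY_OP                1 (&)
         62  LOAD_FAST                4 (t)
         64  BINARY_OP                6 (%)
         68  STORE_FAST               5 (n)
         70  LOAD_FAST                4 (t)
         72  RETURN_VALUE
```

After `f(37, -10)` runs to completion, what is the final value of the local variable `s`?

LOAD_FAST b → push -10. Stack: [-10]
LOAD_CONST → push 9. Stack: [-10, 9]
BINARY_OP * → -10 * 9 = -90. Stack: [-90]
STORE_FAST s → s=-90. Stack: []
LOAD_FAST_LOAD_FAST s,s → push -90,-90. Stack: [-90, -90]
BINARY_OP + → -90 + -90 = -180. Stack: [-180]
STORE_FAST s → s=-180. Stack: []
LOAD_FAST a → push 37. Stack: [37]
LOAD_CONST → push 7. Stack: [37, 7]
BINARY_OP + → 37 + 7 = 44. Stack: [44]
STORE_FAST u → u=44. Stack: []
LOAD_CONST → push 5. Stack: [5]
LOAD_FAST b → push -10. Stack: [5, -10]
BINARY_OP + → 5 + -10 = -5. Stack: [-5]
STORE_FAST s → s=-5. Stack: []
LOAD_FAST_LOAD_FAST a,s → push 37,-5. Stack: [37, -5]
BINARY_OP ^ → 37 ^ -5 = -34. Stack: [-34]
LOAD_FAST u → push 44. Stack: [-34, 44]
BINARY_OP // → -34 // 44 = -1. Stack: [-1]
STORE_FAST t → t=-1. Stack: []
LOAD_FAST s → push -5. Stack: [-5]
LOAD_CONST → push 5. Stack: [-5, 5]
BINARY_OP & → -5 & 5 = 1. Stack: [1]
LOAD_FAST t → push -1. Stack: [1, -1]
BINARY_OP % → 1 % -1 = 0. Stack: [0]
STORE_FAST n → n=0. Stack: []
LOAD_FAST t → push -1. Stack: [-1]
RETURN_VALUE → return -1.

-5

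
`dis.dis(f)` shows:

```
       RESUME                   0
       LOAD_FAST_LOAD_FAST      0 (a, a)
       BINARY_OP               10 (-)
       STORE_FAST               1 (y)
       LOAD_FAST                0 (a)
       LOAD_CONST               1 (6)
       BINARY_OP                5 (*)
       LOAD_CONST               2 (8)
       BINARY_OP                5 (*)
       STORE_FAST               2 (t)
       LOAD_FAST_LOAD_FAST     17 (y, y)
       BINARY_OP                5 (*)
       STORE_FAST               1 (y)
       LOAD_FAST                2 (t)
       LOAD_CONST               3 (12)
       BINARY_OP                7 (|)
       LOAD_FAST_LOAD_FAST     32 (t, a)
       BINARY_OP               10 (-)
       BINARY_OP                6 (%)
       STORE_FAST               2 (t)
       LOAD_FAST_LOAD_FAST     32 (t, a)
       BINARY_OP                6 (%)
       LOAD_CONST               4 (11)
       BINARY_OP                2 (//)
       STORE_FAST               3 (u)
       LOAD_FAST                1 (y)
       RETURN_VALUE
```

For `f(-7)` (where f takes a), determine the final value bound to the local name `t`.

-324

LOAD_FAST_LOAD_FAST a,a → push -7,-7. Stack: [-7, -7]
BINARY_OP - → -7 - -7 = 0. Stack: [0]
STORE_FAST y → y=0. Stack: []
LOAD_FAST a → push -7. Stack: [-7]
LOAD_CONST → push 6. Stack: [-7, 6]
BINARY_OP * → -7 * 6 = -42. Stack: [-42]
LOAD_CONST → push 8. Stack: [-42, 8]
BINARY_OP * → -42 * 8 = -336. Stack: [-336]
STORE_FAST t → t=-336. Stack: []
LOAD_FAST_LOAD_FAST y,y → push 0,0. Stack: [0, 0]
BINARY_OP * → 0 * 0 = 0. Stack: [0]
STORE_FAST y → y=0. Stack: []
LOAD_FAST t → push -336. Stack: [-336]
LOAD_CONST → push 12. Stack: [-336, 12]
BINARY_OP | → -336 | 12 = -324. Stack: [-324]
LOAD_FAST_LOAD_FAST t,a → push -336,-7. Stack: [-324, -336, -7]
BINARY_OP - → -336 - -7 = -329. Stack: [-324, -329]
BINARY_OP % → -324 % -329 = -324. Stack: [-324]
STORE_FAST t → t=-324. Stack: []
LOAD_FAST_LOAD_FAST t,a → push -324,-7. Stack: [-324, -7]
BINARY_OP % → -324 % -7 = -2. Stack: [-2]
LOAD_CONST → push 11. Stack: [-2, 11]
BINARY_OP // → -2 // 11 = -1. Stack: [-1]
STORE_FAST u → u=-1. Stack: []
LOAD_FAST y → push 0. Stack: [0]
RETURN_VALUE → return 0.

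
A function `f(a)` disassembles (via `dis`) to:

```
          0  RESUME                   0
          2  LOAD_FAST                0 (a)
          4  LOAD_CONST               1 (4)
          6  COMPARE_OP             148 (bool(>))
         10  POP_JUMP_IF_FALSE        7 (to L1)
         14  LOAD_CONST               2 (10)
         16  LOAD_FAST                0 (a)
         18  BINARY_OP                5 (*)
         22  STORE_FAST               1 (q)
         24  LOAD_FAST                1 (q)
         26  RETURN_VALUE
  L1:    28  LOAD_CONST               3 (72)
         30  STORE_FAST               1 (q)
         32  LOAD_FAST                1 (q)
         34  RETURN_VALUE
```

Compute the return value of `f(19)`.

190

LOAD_FAST a → push 19. Stack: [19]
LOAD_CONST → push 4. Stack: [19, 4]
COMPARE_OP bool(>) → 19 vs 4 = True. Stack: [True]
POP_JUMP_IF_FALSE → pop True; no jump. Stack: []
LOAD_CONST → push 10. Stack: [10]
LOAD_FAST a → push 19. Stack: [10, 19]
BINARY_OP * → 10 * 19 = 190. Stack: [190]
STORE_FAST q → q=190. Stack: []
LOAD_FAST q → push 190. Stack: [190]
RETURN_VALUE → return 190.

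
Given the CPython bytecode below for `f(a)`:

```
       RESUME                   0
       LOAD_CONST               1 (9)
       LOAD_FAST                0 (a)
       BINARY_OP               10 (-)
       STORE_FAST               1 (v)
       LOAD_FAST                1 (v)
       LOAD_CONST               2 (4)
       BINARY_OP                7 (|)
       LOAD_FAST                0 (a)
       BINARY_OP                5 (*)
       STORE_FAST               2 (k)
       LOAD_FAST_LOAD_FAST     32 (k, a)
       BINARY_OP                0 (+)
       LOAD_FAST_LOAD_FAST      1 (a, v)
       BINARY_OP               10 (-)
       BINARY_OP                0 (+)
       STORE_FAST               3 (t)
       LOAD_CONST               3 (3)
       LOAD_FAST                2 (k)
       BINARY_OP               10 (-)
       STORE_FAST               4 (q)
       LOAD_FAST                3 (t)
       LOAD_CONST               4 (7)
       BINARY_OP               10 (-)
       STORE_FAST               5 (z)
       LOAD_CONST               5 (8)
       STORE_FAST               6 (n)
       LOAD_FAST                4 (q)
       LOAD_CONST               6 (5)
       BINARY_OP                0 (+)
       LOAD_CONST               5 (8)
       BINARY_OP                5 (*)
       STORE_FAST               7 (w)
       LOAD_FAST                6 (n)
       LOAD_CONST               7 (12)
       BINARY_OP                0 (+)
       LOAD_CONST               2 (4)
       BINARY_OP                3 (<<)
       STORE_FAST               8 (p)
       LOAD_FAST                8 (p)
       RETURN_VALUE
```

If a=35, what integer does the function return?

LOAD_CONST → push 9. Stack: [9]
LOAD_FAST a → push 35. Stack: [9, 35]
BINARY_OP - → 9 - 35 = -26. Stack: [-26]
STORE_FAST v → v=-26. Stack: []
LOAD_FAST v → push -26. Stack: [-26]
LOAD_CONST → push 4. Stack: [-26, 4]
BINARY_OP | → -26 | 4 = -26. Stack: [-26]
LOAD_FAST a → push 35. Stack: [-26, 35]
BINARY_OP * → -26 * 35 = -910. Stack: [-910]
STORE_FAST k → k=-910. Stack: []
LOAD_FAST_LOAD_FAST k,a → push -910,35. Stack: [-910, 35]
BINARY_OP + → -910 + 35 = -875. Stack: [-875]
LOAD_FAST_LOAD_FAST a,v → push 35,-26. Stack: [-875, 35, -26]
BINARY_OP - → 35 - -26 = 61. Stack: [-875, 61]
BINARY_OP + → -875 + 61 = -814. Stack: [-814]
STORE_FAST t → t=-814. Stack: []
LOAD_CONST → push 3. Stack: [3]
LOAD_FAST k → push -910. Stack: [3, -910]
BINARY_OP - → 3 - -910 = 913. Stack: [913]
STORE_FAST q → q=913. Stack: []
LOAD_FAST t → push -814. Stack: [-814]
LOAD_CONST → push 7. Stack: [-814, 7]
BINARY_OP - → -814 - 7 = -821. Stack: [-821]
STORE_FAST z → z=-821. Stack: []
LOAD_CONST → push 8. Stack: [8]
STORE_FAST n → n=8. Stack: []
LOAD_FAST q → push 913. Stack: [913]
LOAD_CONST → push 5. Stack: [913, 5]
BINARY_OP + → 913 + 5 = 918. Stack: [918]
LOAD_CONST → push 8. Stack: [918, 8]
BINARY_OP * → 918 * 8 = 7344. Stack: [7344]
STORE_FAST w → w=7344. Stack: []
LOAD_FAST n → push 8. Stack: [8]
LOAD_CONST → push 12. Stack: [8, 12]
BINARY_OP + → 8 + 12 = 20. Stack: [20]
LOAD_CONST → push 4. Stack: [20, 4]
BINARY_OP << → 20 << 4 = 320. Stack: [320]
STORE_FAST p → p=320. Stack: []
LOAD_FAST p → push 320. Stack: [320]
RETURN_VALUE → return 320.

320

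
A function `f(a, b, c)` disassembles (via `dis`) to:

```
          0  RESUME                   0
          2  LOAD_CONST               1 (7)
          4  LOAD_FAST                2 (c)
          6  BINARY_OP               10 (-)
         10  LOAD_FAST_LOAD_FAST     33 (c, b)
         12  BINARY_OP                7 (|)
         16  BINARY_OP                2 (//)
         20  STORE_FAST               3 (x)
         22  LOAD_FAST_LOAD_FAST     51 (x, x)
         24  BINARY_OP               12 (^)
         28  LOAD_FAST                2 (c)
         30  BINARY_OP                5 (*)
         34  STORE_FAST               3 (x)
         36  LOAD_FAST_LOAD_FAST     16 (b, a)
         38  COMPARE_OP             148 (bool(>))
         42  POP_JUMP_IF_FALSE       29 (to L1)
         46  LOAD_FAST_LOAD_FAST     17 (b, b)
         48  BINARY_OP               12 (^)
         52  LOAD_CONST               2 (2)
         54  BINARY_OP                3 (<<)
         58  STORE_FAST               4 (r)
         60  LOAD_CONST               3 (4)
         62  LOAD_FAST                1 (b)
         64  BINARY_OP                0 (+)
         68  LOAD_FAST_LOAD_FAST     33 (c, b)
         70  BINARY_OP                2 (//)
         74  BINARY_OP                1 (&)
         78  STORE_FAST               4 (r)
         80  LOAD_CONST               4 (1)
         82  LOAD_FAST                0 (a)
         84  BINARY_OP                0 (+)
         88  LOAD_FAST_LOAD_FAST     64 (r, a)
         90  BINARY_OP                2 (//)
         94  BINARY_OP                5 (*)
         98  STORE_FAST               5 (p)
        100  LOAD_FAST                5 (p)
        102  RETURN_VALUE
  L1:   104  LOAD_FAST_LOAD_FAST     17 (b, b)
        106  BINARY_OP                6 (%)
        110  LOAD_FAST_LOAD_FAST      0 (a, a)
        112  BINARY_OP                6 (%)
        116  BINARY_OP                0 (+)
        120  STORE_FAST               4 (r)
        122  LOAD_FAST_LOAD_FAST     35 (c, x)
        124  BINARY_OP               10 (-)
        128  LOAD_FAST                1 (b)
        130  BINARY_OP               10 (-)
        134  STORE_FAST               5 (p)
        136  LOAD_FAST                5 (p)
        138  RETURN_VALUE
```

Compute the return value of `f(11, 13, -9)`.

LOAD_CONST → push 7. Stack: [7]
LOAD_FAST c → push -9. Stack: [7, -9]
BINARY_OP - → 7 - -9 = 16. Stack: [16]
LOAD_FAST_LOAD_FAST c,b → push -9,13. Stack: [16, -9, 13]
BINARY_OP | → -9 | 13 = -1. Stack: [16, -1]
BINARY_OP // → 16 // -1 = -16. Stack: [-16]
STORE_FAST x → x=-16. Stack: []
LOAD_FAST_LOAD_FAST x,x → push -16,-16. Stack: [-16, -16]
BINARY_OP ^ → -16 ^ -16 = 0. Stack: [0]
LOAD_FAST c → push -9. Stack: [0, -9]
BINARY_OP * → 0 * -9 = 0. Stack: [0]
STORE_FAST x → x=0. Stack: []
LOAD_FAST_LOAD_FAST b,a → push 13,11. Stack: [13, 11]
COMPARE_OP bool(>) → 13 vs 11 = True. Stack: [True]
POP_JUMP_IF_FALSE → pop True; no jump. Stack: []
LOAD_FAST_LOAD_FAST b,b → push 13,13. Stack: [13, 13]
BINARY_OP ^ → 13 ^ 13 = 0. Stack: [0]
LOAD_CONST → push 2. Stack: [0, 2]
BINARY_OP << → 0 << 2 = 0. Stack: [0]
STORE_FAST r → r=0. Stack: []
LOAD_CONST → push 4. Stack: [4]
LOAD_FAST b → push 13. Stack: [4, 13]
BINARY_OP + → 4 + 13 = 17. Stack: [17]
LOAD_FAST_LOAD_FAST c,b → push -9,13. Stack: [17, -9, 13]
BINARY_OP // → -9 // 13 = -1. Stack: [17, -1]
BINARY_OP & → 17 & -1 = 17. Stack: [17]
STORE_FAST r → r=17. Stack: []
LOAD_CONST → push 1. Stack: [1]
LOAD_FAST a → push 11. Stack: [1, 11]
BINARY_OP + → 1 + 11 = 12. Stack: [12]
LOAD_FAST_LOAD_FAST r,a → push 17,11. Stack: [12, 17, 11]
BINARY_OP // → 17 // 11 = 1. Stack: [12, 1]
BINARY_OP * → 12 * 1 = 12. Stack: [12]
STORE_FAST p → p=12. Stack: []
LOAD_FAST p → push 12. Stack: [12]
RETURN_VALUE → return 12.

12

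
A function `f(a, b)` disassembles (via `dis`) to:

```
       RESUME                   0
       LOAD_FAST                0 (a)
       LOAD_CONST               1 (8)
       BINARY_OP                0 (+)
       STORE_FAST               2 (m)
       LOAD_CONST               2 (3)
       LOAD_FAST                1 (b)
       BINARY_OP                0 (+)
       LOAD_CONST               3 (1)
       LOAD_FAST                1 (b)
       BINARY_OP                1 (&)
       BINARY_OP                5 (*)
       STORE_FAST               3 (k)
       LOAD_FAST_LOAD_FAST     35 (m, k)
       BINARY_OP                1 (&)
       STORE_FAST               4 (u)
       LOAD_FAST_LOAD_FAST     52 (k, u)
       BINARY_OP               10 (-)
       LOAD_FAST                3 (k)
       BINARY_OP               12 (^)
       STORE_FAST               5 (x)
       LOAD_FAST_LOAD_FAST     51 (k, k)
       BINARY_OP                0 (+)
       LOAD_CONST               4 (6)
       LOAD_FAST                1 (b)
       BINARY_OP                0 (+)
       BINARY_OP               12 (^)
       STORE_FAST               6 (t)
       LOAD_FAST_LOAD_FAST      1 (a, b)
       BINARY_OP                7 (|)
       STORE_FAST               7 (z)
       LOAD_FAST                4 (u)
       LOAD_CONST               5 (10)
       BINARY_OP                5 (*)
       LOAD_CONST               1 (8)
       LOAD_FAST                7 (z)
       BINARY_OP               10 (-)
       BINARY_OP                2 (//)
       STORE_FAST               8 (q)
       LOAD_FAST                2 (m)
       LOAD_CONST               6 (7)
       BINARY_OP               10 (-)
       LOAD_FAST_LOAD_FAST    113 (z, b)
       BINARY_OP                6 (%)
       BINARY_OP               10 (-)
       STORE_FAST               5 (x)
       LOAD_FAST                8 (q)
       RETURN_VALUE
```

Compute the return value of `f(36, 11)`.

LOAD_FAST a → push 36. Stack: [36]
LOAD_CONST → push 8. Stack: [36, 8]
BINARY_OP + → 36 + 8 = 44. Stack: [44]
STORE_FAST m → m=44. Stack: []
LOAD_CONST → push 3. Stack: [3]
LOAD_FAST b → push 11. Stack: [3, 11]
BINARY_OP + → 3 + 11 = 14. Stack: [14]
LOAD_CONST → push 1. Stack: [14, 1]
LOAD_FAST b → push 11. Stack: [14, 1, 11]
BINARY_OP & → 1 & 11 = 1. Stack: [14, 1]
BINARY_OP * → 14 * 1 = 14. Stack: [14]
STORE_FAST k → k=14. Stack: []
LOAD_FAST_LOAD_FAST m,k → push 44,14. Stack: [44, 14]
BINARY_OP & → 44 & 14 = 12. Stack: [12]
STORE_FAST u → u=12. Stack: []
LOAD_FAST_LOAD_FAST k,u → push 14,12. Stack: [14, 12]
BINARY_OP - → 14 - 12 = 2. Stack: [2]
LOAD_FAST k → push 14. Stack: [2, 14]
BINARY_OP ^ → 2 ^ 14 = 12. Stack: [12]
STORE_FAST x → x=12. Stack: []
LOAD_FAST_LOAD_FAST k,k → push 14,14. Stack: [14, 14]
BINARY_OP + → 14 + 14 = 28. Stack: [28]
LOAD_CONST → push 6. Stack: [28, 6]
LOAD_FAST b → push 11. Stack: [28, 6, 11]
BINARY_OP + → 6 + 11 = 17. Stack: [28, 17]
BINARY_OP ^ → 28 ^ 17 = 13. Stack: [13]
STORE_FAST t → t=13. Stack: []
LOAD_FAST_LOAD_FAST a,b → push 36,11. Stack: [36, 11]
BINARY_OP | → 36 | 11 = 47. Stack: [47]
STORE_FAST z → z=47. Stack: []
LOAD_FAST u → push 12. Stack: [12]
LOAD_CONST → push 10. Stack: [12, 10]
BINARY_OP * → 12 * 10 = 120. Stack: [120]
LOAD_CONST → push 8. Stack: [120, 8]
LOAD_FAST z → push 47. Stack: [120, 8, 47]
BINARY_OP - → 8 - 47 = -39. Stack: [120, -39]
BINARY_OP // → 120 // -39 = -4. Stack: [-4]
STORE_FAST q → q=-4. Stack: []
LOAD_FAST m → push 44. Stack: [44]
LOAD_CONST → push 7. Stack: [44, 7]
BINARY_OP - → 44 - 7 = 37. Stack: [37]
LOAD_FAST_LOAD_FAST z,b → push 47,11. Stack: [37, 47, 11]
BINARY_OP % → 47 % 11 = 3. Stack: [37, 3]
BINARY_OP - → 37 - 3 = 34. Stack: [34]
STORE_FAST x → x=34. Stack: []
LOAD_FAST q → push -4. Stack: [-4]
RETURN_VALUE → return -4.

-4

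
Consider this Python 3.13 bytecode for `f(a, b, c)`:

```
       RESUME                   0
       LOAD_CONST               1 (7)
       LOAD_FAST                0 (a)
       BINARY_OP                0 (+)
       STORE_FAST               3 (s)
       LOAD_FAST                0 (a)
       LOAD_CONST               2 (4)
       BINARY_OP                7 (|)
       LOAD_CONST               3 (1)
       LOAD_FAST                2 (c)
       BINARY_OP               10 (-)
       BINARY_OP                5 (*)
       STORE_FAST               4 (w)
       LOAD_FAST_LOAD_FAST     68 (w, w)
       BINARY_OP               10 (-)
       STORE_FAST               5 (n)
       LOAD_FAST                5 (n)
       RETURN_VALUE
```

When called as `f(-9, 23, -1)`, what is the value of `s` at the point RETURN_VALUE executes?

LOAD_CONST → push 7. Stack: [7]
LOAD_FAST a → push -9. Stack: [7, -9]
BINARY_OP + → 7 + -9 = -2. Stack: [-2]
STORE_FAST s → s=-2. Stack: []
LOAD_FAST a → push -9. Stack: [-9]
LOAD_CONST → push 4. Stack: [-9, 4]
BINARY_OP | → -9 | 4 = -9. Stack: [-9]
LOAD_CONST → push 1. Stack: [-9, 1]
LOAD_FAST c → push -1. Stack: [-9, 1, -1]
BINARY_OP - → 1 - -1 = 2. Stack: [-9, 2]
BINARY_OP * → -9 * 2 = -18. Stack: [-18]
STORE_FAST w → w=-18. Stack: []
LOAD_FAST_LOAD_FAST w,w → push -18,-18. Stack: [-18, -18]
BINARY_OP - → -18 - -18 = 0. Stack: [0]
STORE_FAST n → n=0. Stack: []
LOAD_FAST n → push 0. Stack: [0]
RETURN_VALUE → return 0.

-2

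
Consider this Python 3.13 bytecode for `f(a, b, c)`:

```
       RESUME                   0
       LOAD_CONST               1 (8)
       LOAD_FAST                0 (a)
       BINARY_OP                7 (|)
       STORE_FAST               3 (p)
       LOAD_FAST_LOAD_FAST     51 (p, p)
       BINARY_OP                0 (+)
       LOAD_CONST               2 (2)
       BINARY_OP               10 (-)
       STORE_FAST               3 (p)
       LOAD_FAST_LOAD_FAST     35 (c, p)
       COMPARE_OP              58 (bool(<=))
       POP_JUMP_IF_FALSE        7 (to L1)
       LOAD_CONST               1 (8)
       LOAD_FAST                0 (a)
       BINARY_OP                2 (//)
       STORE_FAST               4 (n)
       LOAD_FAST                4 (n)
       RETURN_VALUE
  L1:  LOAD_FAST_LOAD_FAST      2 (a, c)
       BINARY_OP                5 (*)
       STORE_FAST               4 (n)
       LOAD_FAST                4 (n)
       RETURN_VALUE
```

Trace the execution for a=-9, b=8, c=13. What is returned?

LOAD_CONST → push 8. Stack: [8]
LOAD_FAST a → push -9. Stack: [8, -9]
BINARY_OP | → 8 | -9 = -1. Stack: [-1]
STORE_FAST p → p=-1. Stack: []
LOAD_FAST_LOAD_FAST p,p → push -1,-1. Stack: [-1, -1]
BINARY_OP + → -1 + -1 = -2. Stack: [-2]
LOAD_CONST → push 2. Stack: [-2, 2]
BINARY_OP - → -2 - 2 = -4. Stack: [-4]
STORE_FAST p → p=-4. Stack: []
LOAD_FAST_LOAD_FAST c,p → push 13,-4. Stack: [13, -4]
COMPARE_OP bool(<=) → 13 vs -4 = False. Stack: [False]
POP_JUMP_IF_FALSE → pop False; jump. Stack: []
LOAD_FAST_LOAD_FAST a,c → push -9,13. Stack: [-9, 13]
BINARY_OP * → -9 * 13 = -117. Stack: [-117]
STORE_FAST n → n=-117. Stack: []
LOAD_FAST n → push -117. Stack: [-117]
RETURN_VALUE → return -117.

-117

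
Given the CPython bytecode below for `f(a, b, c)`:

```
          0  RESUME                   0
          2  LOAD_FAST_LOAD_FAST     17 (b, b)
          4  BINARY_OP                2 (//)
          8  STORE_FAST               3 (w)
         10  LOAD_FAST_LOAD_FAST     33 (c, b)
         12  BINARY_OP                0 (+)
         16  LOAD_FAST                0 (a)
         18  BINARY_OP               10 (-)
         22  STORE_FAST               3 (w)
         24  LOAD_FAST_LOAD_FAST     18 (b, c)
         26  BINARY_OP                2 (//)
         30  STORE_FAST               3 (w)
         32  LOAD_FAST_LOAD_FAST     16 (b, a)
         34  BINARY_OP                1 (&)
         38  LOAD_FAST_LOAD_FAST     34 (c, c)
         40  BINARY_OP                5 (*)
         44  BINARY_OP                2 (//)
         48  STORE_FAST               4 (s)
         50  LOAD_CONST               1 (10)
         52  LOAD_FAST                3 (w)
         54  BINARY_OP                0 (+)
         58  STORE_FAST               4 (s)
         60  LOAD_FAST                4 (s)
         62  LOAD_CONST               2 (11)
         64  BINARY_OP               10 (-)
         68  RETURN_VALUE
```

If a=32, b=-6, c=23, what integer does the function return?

-2

LOAD_FAST_LOAD_FAST b,b → push -6,-6. Stack: [-6, -6]
BINARY_OP // → -6 // -6 = 1. Stack: [1]
STORE_FAST w → w=1. Stack: []
LOAD_FAST_LOAD_FAST c,b → push 23,-6. Stack: [23, -6]
BINARY_OP + → 23 + -6 = 17. Stack: [17]
LOAD_FAST a → push 32. Stack: [17, 32]
BINARY_OP - → 17 - 32 = -15. Stack: [-15]
STORE_FAST w → w=-15. Stack: []
LOAD_FAST_LOAD_FAST b,c → push -6,23. Stack: [-6, 23]
BINARY_OP // → -6 // 23 = -1. Stack: [-1]
STORE_FAST w → w=-1. Stack: []
LOAD_FAST_LOAD_FAST b,a → push -6,32. Stack: [-6, 32]
BINARY_OP & → -6 & 32 = 32. Stack: [32]
LOAD_FAST_LOAD_FAST c,c → push 23,23. Stack: [32, 23, 23]
BINARY_OP * → 23 * 23 = 529. Stack: [32, 529]
BINARY_OP // → 32 // 529 = 0. Stack: [0]
STORE_FAST s → s=0. Stack: []
LOAD_CONST → push 10. Stack: [10]
LOAD_FAST w → push -1. Stack: [10, -1]
BINARY_OP + → 10 + -1 = 9. Stack: [9]
STORE_FAST s → s=9. Stack: []
LOAD_FAST s → push 9. Stack: [9]
LOAD_CONST → push 11. Stack: [9, 11]
BINARY_OP - → 9 - 11 = -2. Stack: [-2]
RETURN_VALUE → return -2.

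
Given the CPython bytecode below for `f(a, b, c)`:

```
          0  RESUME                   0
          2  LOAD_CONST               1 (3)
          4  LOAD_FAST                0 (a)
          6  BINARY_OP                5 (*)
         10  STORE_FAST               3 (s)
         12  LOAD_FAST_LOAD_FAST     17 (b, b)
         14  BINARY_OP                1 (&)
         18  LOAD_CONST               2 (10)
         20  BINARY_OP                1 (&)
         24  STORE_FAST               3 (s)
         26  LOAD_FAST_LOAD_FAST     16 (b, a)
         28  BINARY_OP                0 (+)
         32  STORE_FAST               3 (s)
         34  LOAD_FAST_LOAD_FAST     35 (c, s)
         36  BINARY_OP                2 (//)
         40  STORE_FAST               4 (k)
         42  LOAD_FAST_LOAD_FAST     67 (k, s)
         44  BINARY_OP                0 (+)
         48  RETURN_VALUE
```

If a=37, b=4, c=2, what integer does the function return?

41

LOAD_CONST → push 3. Stack: [3]
LOAD_FAST a → push 37. Stack: [3, 37]
BINARY_OP * → 3 * 37 = 111. Stack: [111]
STORE_FAST s → s=111. Stack: []
LOAD_FAST_LOAD_FAST b,b → push 4,4. Stack: [4, 4]
BINARY_OP & → 4 & 4 = 4. Stack: [4]
LOAD_CONST → push 10. Stack: [4, 10]
BINARY_OP & → 4 & 10 = 0. Stack: [0]
STORE_FAST s → s=0. Stack: []
LOAD_FAST_LOAD_FAST b,a → push 4,37. Stack: [4, 37]
BINARY_OP + → 4 + 37 = 41. Stack: [41]
STORE_FAST s → s=41. Stack: []
LOAD_FAST_LOAD_FAST c,s → push 2,41. Stack: [2, 41]
BINARY_OP // → 2 // 41 = 0. Stack: [0]
STORE_FAST k → k=0. Stack: []
LOAD_FAST_LOAD_FAST k,s → push 0,41. Stack: [0, 41]
BINARY_OP + → 0 + 41 = 41. Stack: [41]
RETURN_VALUE → return 41.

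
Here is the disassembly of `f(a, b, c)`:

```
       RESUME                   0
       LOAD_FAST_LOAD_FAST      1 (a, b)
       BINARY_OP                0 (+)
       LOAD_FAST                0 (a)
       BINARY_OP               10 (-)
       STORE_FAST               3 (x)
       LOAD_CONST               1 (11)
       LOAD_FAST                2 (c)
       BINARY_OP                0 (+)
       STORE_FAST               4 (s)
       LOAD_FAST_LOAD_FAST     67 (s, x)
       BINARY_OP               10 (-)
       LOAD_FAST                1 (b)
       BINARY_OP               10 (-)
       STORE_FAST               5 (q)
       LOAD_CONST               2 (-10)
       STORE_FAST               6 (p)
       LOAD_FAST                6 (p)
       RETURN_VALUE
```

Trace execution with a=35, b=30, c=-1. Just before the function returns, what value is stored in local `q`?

-50

LOAD_FAST_LOAD_FAST a,b → push 35,30. Stack: [35, 30]
BINARY_OP + → 35 + 30 = 65. Stack: [65]
LOAD_FAST a → push 35. Stack: [65, 35]
BINARY_OP - → 65 - 35 = 30. Stack: [30]
STORE_FAST x → x=30. Stack: []
LOAD_CONST → push 11. Stack: [11]
LOAD_FAST c → push -1. Stack: [11, -1]
BINARY_OP + → 11 + -1 = 10. Stack: [10]
STORE_FAST s → s=10. Stack: []
LOAD_FAST_LOAD_FAST s,x → push 10,30. Stack: [10, 30]
BINARY_OP - → 10 - 30 = -20. Stack: [-20]
LOAD_FAST b → push 30. Stack: [-20, 30]
BINARY_OP - → -20 - 30 = -50. Stack: [-50]
STORE_FAST q → q=-50. Stack: []
LOAD_CONST → push -10. Stack: [-10]
STORE_FAST p → p=-10. Stack: []
LOAD_FAST p → push -10. Stack: [-10]
RETURN_VALUE → return -10.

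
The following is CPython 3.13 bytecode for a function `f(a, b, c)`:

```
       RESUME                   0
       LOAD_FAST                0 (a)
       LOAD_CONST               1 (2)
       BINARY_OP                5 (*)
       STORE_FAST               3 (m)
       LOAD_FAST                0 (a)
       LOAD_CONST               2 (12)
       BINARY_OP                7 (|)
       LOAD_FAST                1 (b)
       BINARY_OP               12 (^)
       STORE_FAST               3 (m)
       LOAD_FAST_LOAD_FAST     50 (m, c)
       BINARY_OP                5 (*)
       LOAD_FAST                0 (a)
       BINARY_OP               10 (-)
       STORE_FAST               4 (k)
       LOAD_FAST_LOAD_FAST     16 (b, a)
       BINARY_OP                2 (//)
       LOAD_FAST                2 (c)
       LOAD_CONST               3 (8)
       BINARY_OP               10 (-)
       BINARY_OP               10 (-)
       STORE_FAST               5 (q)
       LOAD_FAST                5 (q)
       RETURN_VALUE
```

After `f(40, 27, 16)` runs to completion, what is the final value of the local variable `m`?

55

LOAD_FAST a → push 40. Stack: [40]
LOAD_CONST → push 2. Stack: [40, 2]
BINARY_OP * → 40 * 2 = 80. Stack: [80]
STORE_FAST m → m=80. Stack: []
LOAD_FAST a → push 40. Stack: [40]
LOAD_CONST → push 12. Stack: [40, 12]
BINARY_OP | → 40 | 12 = 44. Stack: [44]
LOAD_FAST b → push 27. Stack: [44, 27]
BINARY_OP ^ → 44 ^ 27 = 55. Stack: [55]
STORE_FAST m → m=55. Stack: []
LOAD_FAST_LOAD_FAST m,c → push 55,16. Stack: [55, 16]
BINARY_OP * → 55 * 16 = 880. Stack: [880]
LOAD_FAST a → push 40. Stack: [880, 40]
BINARY_OP - → 880 - 40 = 840. Stack: [840]
STORE_FAST k → k=840. Stack: []
LOAD_FAST_LOAD_FAST b,a → push 27,40. Stack: [27, 40]
BINARY_OP // → 27 // 40 = 0. Stack: [0]
LOAD_FAST c → push 16. Stack: [0, 16]
LOAD_CONST → push 8. Stack: [0, 16, 8]
BINARY_OP - → 16 - 8 = 8. Stack: [0, 8]
BINARY_OP - → 0 - 8 = -8. Stack: [-8]
STORE_FAST q → q=-8. Stack: []
LOAD_FAST q → push -8. Stack: [-8]
RETURN_VALUE → return -8.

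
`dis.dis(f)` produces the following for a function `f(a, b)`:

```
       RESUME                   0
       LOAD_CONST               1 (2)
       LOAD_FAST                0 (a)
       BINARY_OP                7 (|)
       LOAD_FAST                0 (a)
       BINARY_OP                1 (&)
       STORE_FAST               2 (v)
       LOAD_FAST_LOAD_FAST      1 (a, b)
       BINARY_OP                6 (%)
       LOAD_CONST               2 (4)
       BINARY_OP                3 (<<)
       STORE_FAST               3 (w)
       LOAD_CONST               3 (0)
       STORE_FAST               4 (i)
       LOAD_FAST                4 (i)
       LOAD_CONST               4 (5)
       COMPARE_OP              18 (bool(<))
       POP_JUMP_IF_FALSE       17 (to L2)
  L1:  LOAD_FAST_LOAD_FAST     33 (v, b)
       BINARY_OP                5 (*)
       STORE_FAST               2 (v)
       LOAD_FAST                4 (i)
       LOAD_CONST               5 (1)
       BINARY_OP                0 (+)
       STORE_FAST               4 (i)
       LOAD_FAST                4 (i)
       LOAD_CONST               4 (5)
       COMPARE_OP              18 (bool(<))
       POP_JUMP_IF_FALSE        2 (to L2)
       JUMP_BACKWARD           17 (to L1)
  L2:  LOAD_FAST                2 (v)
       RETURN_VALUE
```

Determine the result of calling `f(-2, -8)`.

LOAD_CONST → push 2
LOAD_FAST a → push -2
BINARY_OP | → 2 | -2 = -2
LOAD_FAST a → push -2
BINARY_OP & → -2 & -2 = -2
STORE_FAST v → v=-2
LOAD_FAST_LOAD_FAST a,b → push -2,-8
BINARY_OP % → -2 % -8 = -2
LOAD_CONST → push 4
BINARY_OP << → -2 << 4 = -32
STORE_FAST w → w=-32
LOAD_CONST → push 0
STORE_FAST i → i=0
LOAD_FAST i → push 0
LOAD_CONST → push 5
COMPARE_OP bool(<) → 0 vs 5 = True
POP_JUMP_IF_FALSE → pop True; no jump
LOAD_FAST_LOAD_FAST v,b → push -2,-8
BINARY_OP * → -2 * -8 = 16
STORE_FAST v → v=16
LOAD_FAST i → push 0
LOAD_CONST → push 1
BINARY_OP + → 0 + 1 = 1
STORE_FAST i → i=1
LOAD_FAST i → push 1
LOAD_CONST → push 5
COMPARE_OP bool(<) → 1 vs 5 = True
POP_JUMP_IF_FALSE → pop True; no jump
LOAD_FAST_LOAD_FAST v,b → push 16,-8
BINARY_OP * → 16 * -8 = -128
STORE_FAST v → v=-128
LOAD_FAST i → push 1
LOAD_CONST → push 1
BINARY_OP + → 1 + 1 = 2
STORE_FAST i → i=2
LOAD_FAST i → push 2
LOAD_CONST → push 5
COMPARE_OP bool(<) → 2 vs 5 = True
POP_JUMP_IF_FALSE → pop True; no jump
LOAD_FAST_LOAD_FAST v,b → push -128,-8
BINARY_OP * → -128 * -8 = 1024
STORE_FAST v → v=1024
LOAD_FAST i → push 2
LOAD_CONST → push 1
BINARY_OP + → 2 + 1 = 3
STORE_FAST i → i=3
LOAD_FAST i → push 3
LOAD_CONST → push 5
COMPARE_OP bool(<) → 3 vs 5 = True
POP_JUMP_IF_FALSE → pop True; no jump
LOAD_FAST_LOAD_FAST v,b → push 1024,-8
BINARY_OP * → 1024 * -8 = -8192
STORE_FAST v → v=-8192
LOAD_FAST i → push 3
LOAD_CONST → push 1
BINARY_OP + → 3 + 1 = 4
STORE_FAST i → i=4
LOAD_FAST i → push 4
LOAD_CONST → push 5
COMPARE_OP bool(<) → 4 vs 5 = True
POP_JUMP_IF_FALSE → pop True; no jump
LOAD_FAST_LOAD_FAST v,b → push -8192,-8
BINARY_OP * → -8192 * -8 = 65536
STORE_FAST v → v=65536
LOAD_FAST i → push 4
LOAD_CONST → push 1
BINARY_OP + → 4 + 1 = 5
STORE_FAST i → i=5
LOAD_FAST i → push 5
LOAD_CONST → push 5
COMPARE_OP bool(<) → 5 vs 5 = False
POP_JUMP_IF_FALSE → pop False; jump
LOAD_FAST v → push 65536
RETURN_VALUE → return 65536.

65536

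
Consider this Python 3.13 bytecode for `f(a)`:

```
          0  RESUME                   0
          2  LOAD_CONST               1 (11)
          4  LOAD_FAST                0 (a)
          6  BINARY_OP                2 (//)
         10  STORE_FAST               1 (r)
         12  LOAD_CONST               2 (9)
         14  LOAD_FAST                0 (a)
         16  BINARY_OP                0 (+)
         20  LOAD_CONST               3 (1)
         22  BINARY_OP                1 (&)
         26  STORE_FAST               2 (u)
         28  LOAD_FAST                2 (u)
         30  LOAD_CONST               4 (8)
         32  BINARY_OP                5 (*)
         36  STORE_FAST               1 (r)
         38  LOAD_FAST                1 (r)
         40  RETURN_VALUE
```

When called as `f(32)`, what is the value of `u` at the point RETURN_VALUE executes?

1

LOAD_CONST → push 11. Stack: [11]
LOAD_FAST a → push 32. Stack: [11, 32]
BINARY_OP // → 11 // 32 = 0. Stack: [0]
STORE_FAST r → r=0. Stack: []
LOAD_CONST → push 9. Stack: [9]
LOAD_FAST a → push 32. Stack: [9, 32]
BINARY_OP + → 9 + 32 = 41. Stack: [41]
LOAD_CONST → push 1. Stack: [41, 1]
BINARY_OP & → 41 & 1 = 1. Stack: [1]
STORE_FAST u → u=1. Stack: []
LOAD_FAST u → push 1. Stack: [1]
LOAD_CONST → push 8. Stack: [1, 8]
BINARY_OP * → 1 * 8 = 8. Stack: [8]
STORE_FAST r → r=8. Stack: []
LOAD_FAST r → push 8. Stack: [8]
RETURN_VALUE → return 8.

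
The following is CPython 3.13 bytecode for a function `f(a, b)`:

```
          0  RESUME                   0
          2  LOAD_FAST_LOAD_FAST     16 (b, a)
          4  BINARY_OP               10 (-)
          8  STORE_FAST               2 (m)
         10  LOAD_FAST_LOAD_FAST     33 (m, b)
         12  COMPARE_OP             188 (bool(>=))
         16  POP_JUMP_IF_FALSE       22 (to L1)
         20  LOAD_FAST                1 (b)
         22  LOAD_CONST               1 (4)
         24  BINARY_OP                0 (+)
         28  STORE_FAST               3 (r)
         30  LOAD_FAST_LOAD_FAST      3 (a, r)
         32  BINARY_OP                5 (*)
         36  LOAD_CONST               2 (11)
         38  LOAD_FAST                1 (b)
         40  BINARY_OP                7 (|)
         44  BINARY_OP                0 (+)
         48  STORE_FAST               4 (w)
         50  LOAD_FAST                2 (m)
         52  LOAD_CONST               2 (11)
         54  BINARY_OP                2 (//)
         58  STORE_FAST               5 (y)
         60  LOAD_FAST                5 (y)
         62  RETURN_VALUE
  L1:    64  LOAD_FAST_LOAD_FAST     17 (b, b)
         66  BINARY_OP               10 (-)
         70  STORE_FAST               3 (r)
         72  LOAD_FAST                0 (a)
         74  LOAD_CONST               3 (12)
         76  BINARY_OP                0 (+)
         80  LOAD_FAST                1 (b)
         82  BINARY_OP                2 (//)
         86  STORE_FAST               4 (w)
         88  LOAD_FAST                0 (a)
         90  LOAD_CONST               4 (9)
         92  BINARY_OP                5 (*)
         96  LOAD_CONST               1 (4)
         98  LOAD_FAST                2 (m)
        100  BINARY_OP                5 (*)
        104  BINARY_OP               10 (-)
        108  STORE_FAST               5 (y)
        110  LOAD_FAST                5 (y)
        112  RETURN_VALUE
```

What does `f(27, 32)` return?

223

LOAD_FAST_LOAD_FAST b,a → push 32,27. Stack: [32, 27]
BINARY_OP - → 32 - 27 = 5. Stack: [5]
STORE_FAST m → m=5. Stack: []
LOAD_FAST_LOAD_FAST m,b → push 5,32. Stack: [5, 32]
COMPARE_OP bool(>=) → 5 vs 32 = False. Stack: [False]
POP_JUMP_IF_FALSE → pop False; jump. Stack: []
LOAD_FAST_LOAD_FAST b,b → push 32,32. Stack: [32, 32]
BINARY_OP - → 32 - 32 = 0. Stack: [0]
STORE_FAST r → r=0. Stack: []
LOAD_FAST a → push 27. Stack: [27]
LOAD_CONST → push 12. Stack: [27, 12]
BINARY_OP + → 27 + 12 = 39. Stack: [39]
LOAD_FAST b → push 32. Stack: [39, 32]
BINARY_OP // → 39 // 32 = 1. Stack: [1]
STORE_FAST w → w=1. Stack: []
LOAD_FAST a → push 27. Stack: [27]
LOAD_CONST → push 9. Stack: [27, 9]
BINARY_OP * → 27 * 9 = 243. Stack: [243]
LOAD_CONST → push 4. Stack: [243, 4]
LOAD_FAST m → push 5. Stack: [243, 4, 5]
BINARY_OP * → 4 * 5 = 20. Stack: [243, 20]
BINARY_OP - → 243 - 20 = 223. Stack: [223]
STORE_FAST y → y=223. Stack: []
LOAD_FAST y → push 223. Stack: [223]
RETURN_VALUE → return 223.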